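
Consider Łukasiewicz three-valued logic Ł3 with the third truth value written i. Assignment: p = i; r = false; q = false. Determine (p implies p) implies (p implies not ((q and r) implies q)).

p implies p = i implies i = true  [min(1, 1−½+½)]
q and r = false and false = false
(q and r) implies q = false implies false = true
not ((q and r) implies q) = not true = false
p implies not ((q and r) implies q) = i implies false = i
(p implies p) implies (p implies not ((q and r) implies q)) = true implies i = i

i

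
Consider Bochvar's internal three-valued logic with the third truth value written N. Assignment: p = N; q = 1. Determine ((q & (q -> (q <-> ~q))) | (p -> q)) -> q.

~q = ~1 = 0
q <-> ~q = 1 <-> 0 = 0
q -> (q <-> ~q) = 1 -> 0 = 0
q & (q -> (q <-> ~q)) = 1 & 0 = 0
p -> q = N -> 1 = N
(q & (q -> (q <-> ~q))) | (p -> q) = 0 | N = N
((q & (q -> (q <-> ~q))) | (p -> q)) -> q = N -> 1 = N

N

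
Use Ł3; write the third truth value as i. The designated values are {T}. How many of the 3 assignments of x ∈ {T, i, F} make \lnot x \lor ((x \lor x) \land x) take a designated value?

2

x=T: T ✓
x=i: i ·
x=F: T ✓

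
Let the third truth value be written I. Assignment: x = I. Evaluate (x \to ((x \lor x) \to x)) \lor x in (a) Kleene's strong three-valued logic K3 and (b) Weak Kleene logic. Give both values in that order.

I; I

In Kleene's strong three-valued logic K3: x \lor x = I \lor I = I
(x \lor x) \to x = I \to I = I
x \to ((x \lor x) \to x) = I \to I = I
(x \to ((x \lor x) \to x)) \lor x = I \lor I = I
In Weak Kleene logic: x \lor x = I \lor I = I
(x \lor x) \to x = I \to I = I  [any arg is the third value ⇒ result is the third value]
x \to ((x \lor x) \to x) = I \to I = I
(x \to ((x \lor x) \to x)) \lor x = I \lor I = I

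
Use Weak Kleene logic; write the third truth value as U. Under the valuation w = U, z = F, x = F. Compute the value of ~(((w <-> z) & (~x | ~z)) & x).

U

w <-> z = U <-> F = U
~x = ~F = T
~z = ~F = T
~x | ~z = T | T = T
(w <-> z) & (~x | ~z) = U & T = U
((w <-> z) & (~x | ~z)) & x = U & F = U
~(((w <-> z) & (~x | ~z)) & x) = ~U = U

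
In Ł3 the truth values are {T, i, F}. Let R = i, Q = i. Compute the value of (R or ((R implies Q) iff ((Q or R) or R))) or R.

R implies Q = i implies i = T  [min(1, 1−½+½)]
Q or R = i or i = i
(Q or R) or R = i or i = i
(R implies Q) iff ((Q or R) or R) = T iff i = i
R or ((R implies Q) iff ((Q or R) or R)) = i or i = i
(R or ((R implies Q) iff ((Q or R) or R))) or R = i or i = i

i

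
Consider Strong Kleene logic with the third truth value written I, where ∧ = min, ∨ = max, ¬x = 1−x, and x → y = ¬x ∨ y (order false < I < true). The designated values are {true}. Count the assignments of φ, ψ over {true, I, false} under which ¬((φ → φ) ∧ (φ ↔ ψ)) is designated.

2

Designated under: (φ=true, ψ=false); (φ=false, ψ=true).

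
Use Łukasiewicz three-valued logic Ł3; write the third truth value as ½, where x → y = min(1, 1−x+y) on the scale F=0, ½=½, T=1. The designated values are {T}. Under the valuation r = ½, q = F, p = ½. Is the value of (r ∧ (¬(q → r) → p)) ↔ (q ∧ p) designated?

No

q → r = F → ½ = T
¬(q → r) = ¬T = F
¬(q → r) → p = F → ½ = T
r ∧ (¬(q → r) → p) = ½ ∧ T = ½
q ∧ p = F ∧ ½ = F
(r ∧ (¬(q → r) → p)) ↔ (q ∧ p) = ½ ↔ F = ½
½ ∉ {T}.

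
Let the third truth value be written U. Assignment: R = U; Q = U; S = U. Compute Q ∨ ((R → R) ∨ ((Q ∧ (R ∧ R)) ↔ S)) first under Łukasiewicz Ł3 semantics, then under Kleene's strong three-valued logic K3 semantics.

T; U

In Łukasiewicz Ł3: R → R = U → U = T  [min(1, 1−½+½)]
R ∧ R = U ∧ U = U
Q ∧ (R ∧ R) = U ∧ U = U
(Q ∧ (R ∧ R)) ↔ S = U ↔ U = T
(R → R) ∨ ((Q ∧ (R ∧ R)) ↔ S) = T ∨ T = T
Q ∨ ((R → R) ∨ ((Q ∧ (R ∧ R)) ↔ S)) = U ∨ T = T
In Kleene's strong three-valued logic K3: R → R = U → U = U  [¬U ∨ U]
R ∧ R = U ∧ U = U
Q ∧ (R ∧ R) = U ∧ U = U
(Q ∧ (R ∧ R)) ↔ S = U ↔ U = U
(R → R) ∨ ((Q ∧ (R ∧ R)) ↔ S) = U ∨ U = U
Q ∨ ((R → R) ∨ ((Q ∧ (R ∧ R)) ↔ S)) = U ∨ U = U
They differ because Łukasiewicz Ł3 and Kleene's strong three-valued logic K3 treat U differently under implication.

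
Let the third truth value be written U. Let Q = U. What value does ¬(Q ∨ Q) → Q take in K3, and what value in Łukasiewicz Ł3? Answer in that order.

U; True

In K3: Q ∨ Q = U ∨ U = U
¬(Q ∨ Q) = ¬U = U
¬(Q ∨ Q) → Q = U → U = U
In Łukasiewicz Ł3: Q ∨ Q = U ∨ U = U
¬(Q ∨ Q) = ¬U = U
¬(Q ∨ Q) → Q = U → U = True  [min(1, 1−½+½)]
They differ because K3 and Łukasiewicz Ł3 treat U differently under implication.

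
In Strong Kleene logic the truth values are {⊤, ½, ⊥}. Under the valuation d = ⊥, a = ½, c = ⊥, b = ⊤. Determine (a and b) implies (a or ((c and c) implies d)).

⊤

a and b = ½ and ⊤ = ½
c and c = ⊥ and ⊥ = ⊥
(c and c) implies d = ⊥ implies ⊥ = ⊤
a or ((c and c) implies d) = ½ or ⊤ = ⊤
(a and b) implies (a or ((c and c) implies d)) = ½ implies ⊤ = ⊤  [not ½ or ⊤]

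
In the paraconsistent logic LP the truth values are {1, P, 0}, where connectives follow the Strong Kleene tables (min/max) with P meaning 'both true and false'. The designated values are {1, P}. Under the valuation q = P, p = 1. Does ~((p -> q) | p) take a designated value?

p -> q = 1 -> P = P
(p -> q) | p = P | 1 = 1
~((p -> q) | p) = ~1 = 0
0 ∉ {1, P}.

No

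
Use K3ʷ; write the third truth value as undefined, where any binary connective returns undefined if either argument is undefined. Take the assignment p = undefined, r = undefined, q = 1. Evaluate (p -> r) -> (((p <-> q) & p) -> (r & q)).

p -> r = undefined -> undefined = undefined  [any arg is the third value ⇒ result is the third value]
p <-> q = undefined <-> 1 = undefined
(p <-> q) & p = undefined & undefined = undefined
r & q = undefined & 1 = undefined
((p <-> q) & p) -> (r & q) = undefined -> undefined = undefined
(p -> r) -> (((p <-> q) & p) -> (r & q)) = undefined -> undefined = undefined

undefined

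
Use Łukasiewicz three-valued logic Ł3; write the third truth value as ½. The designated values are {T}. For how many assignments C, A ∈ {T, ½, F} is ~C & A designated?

1

Designated under: (C=F, A=T).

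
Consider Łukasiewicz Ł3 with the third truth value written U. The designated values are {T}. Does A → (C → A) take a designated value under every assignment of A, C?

Every assignment of A, C over {T, U, F} gives a value in {T}.
In particular, with A=U, C=U: A → (C → A) = T.

Yes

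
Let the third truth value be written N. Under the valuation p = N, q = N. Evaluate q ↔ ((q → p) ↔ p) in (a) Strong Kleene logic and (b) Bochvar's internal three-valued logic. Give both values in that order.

In Strong Kleene logic: q → p = N → N = N  [¬N ∨ N]
(q → p) ↔ p = N ↔ N = N
q ↔ ((q → p) ↔ p) = N ↔ N = N
In Bochvar's internal three-valued logic: q → p = N → N = N
(q → p) ↔ p = N ↔ N = N
q ↔ ((q → p) ↔ p) = N ↔ N = N

N; N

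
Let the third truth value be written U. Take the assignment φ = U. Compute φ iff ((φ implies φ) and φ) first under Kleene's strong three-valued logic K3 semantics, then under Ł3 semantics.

U; T

In Kleene's strong three-valued logic K3: φ implies φ = U implies U = U  [not U or U]
(φ implies φ) and φ = U and U = U
φ iff ((φ implies φ) and φ) = U iff U = U
In Ł3: φ implies φ = U implies U = T  [min(1, 1−½+½)]
(φ implies φ) and φ = T and U = U
φ iff ((φ implies φ) and φ) = U iff U = T
They differ because Kleene's strong three-valued logic K3 and Ł3 treat U differently under implication.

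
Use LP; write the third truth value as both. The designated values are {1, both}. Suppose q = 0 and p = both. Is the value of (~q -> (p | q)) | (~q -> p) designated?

~q = ~0 = 1
p | q = both | 0 = both
~q -> (p | q) = 1 -> both = both  [~1 | both]
~q = ~0 = 1
~q -> p = 1 -> both = both
(~q -> (p | q)) | (~q -> p) = both | both = both
both ∈ {1, both}.

Yes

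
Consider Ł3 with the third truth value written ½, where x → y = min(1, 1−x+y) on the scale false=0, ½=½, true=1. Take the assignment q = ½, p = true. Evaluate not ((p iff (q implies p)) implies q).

q implies p = ½ implies true = true  [min(1, 1−½+1)]
p iff (q implies p) = true iff true = true
(p iff (q implies p)) implies q = true implies ½ = ½
not ((p iff (q implies p)) implies q) = not ½ = ½

½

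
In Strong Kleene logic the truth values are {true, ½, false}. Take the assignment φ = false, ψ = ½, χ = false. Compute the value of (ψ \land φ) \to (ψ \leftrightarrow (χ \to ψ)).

true

ψ \land φ = ½ \land false = false
χ \to ψ = false \to ½ = true  [\lnot false \lor ½]
ψ \leftrightarrow (χ \to ψ) = ½ \leftrightarrow true = ½
(ψ \land φ) \to (ψ \leftrightarrow (χ \to ψ)) = false \to ½ = true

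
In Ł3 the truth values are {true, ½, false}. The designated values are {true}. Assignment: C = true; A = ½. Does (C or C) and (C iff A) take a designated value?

C or C = true or true = true
C iff A = true iff ½ = ½  [1 − |1−½|]
(C or C) and (C iff A) = true and ½ = ½
½ ∉ {true}.

No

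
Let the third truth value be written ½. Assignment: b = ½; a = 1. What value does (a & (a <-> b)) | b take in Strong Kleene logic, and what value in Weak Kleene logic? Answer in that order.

½; ½

In Strong Kleene logic: a <-> b = 1 <-> ½ = ½
a & (a <-> b) = 1 & ½ = ½
(a & (a <-> b)) | b = ½ | ½ = ½
In Weak Kleene logic: a <-> b = 1 <-> ½ = ½
a & (a <-> b) = 1 & ½ = ½
(a & (a <-> b)) | b = ½ | ½ = ½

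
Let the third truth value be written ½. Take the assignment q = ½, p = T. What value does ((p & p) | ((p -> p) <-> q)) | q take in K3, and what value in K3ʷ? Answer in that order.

T; ½

In K3: p & p = T & T = T
p -> p = T -> T = T
(p -> p) <-> q = T <-> ½ = ½
(p & p) | ((p -> p) <-> q) = T | ½ = T
((p & p) | ((p -> p) <-> q)) | q = T | ½ = T
In K3ʷ: p & p = T & T = T
p -> p = T -> T = T
(p -> p) <-> q = T <-> ½ = ½
(p & p) | ((p -> p) <-> q) = T | ½ = ½
((p & p) | ((p -> p) <-> q)) | q = ½ | ½ = ½
They differ because K3 and K3ʷ treat ½ differently under the binary connectives.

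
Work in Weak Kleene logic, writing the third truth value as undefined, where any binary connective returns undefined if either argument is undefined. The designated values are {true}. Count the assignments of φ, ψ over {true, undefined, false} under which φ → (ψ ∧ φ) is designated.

3

Designated under: (φ=true, ψ=true); (φ=false, ψ=true); (φ=false, ψ=false).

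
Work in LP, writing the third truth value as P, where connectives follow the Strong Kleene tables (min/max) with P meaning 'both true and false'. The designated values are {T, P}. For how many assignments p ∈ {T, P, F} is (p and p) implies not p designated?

p=T: F ·
p=P: P ✓
p=F: T ✓

2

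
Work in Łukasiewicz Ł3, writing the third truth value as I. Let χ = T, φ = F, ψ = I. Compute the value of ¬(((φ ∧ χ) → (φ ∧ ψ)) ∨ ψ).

φ ∧ χ = F ∧ T = F
φ ∧ ψ = F ∧ I = F
(φ ∧ χ) → (φ ∧ ψ) = F → F = T
((φ ∧ χ) → (φ ∧ ψ)) ∨ ψ = T ∨ I = T
¬(((φ ∧ χ) → (φ ∧ ψ)) ∨ ψ) = ¬T = F

F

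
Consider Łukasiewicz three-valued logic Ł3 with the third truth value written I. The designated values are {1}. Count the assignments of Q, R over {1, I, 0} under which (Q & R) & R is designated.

1

Designated under: (Q=1, R=1).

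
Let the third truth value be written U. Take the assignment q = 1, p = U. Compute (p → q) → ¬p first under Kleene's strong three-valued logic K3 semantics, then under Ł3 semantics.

In Kleene's strong three-valued logic K3: p → q = U → 1 = 1  [¬U ∨ 1]
¬p = ¬U = U
(p → q) → ¬p = 1 → U = U
In Ł3: p → q = U → 1 = 1  [min(1, 1−½+1)]
¬p = ¬U = U
(p → q) → ¬p = 1 → U = U

U; U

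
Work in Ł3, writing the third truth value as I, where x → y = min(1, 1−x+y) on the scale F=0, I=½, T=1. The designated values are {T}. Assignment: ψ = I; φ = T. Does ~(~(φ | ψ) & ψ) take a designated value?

φ | ψ = T | I = T
~(φ | ψ) = ~T = F
~(φ | ψ) & ψ = F & I = F
~(~(φ | ψ) & ψ) = ~F = T
T ∈ {T}.

Yes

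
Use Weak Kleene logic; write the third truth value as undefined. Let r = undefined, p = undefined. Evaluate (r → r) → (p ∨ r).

r → r = undefined → undefined = undefined  [any arg is the third value ⇒ result is the third value]
p ∨ r = undefined ∨ undefined = undefined
(r → r) → (p ∨ r) = undefined → undefined = undefined

undefined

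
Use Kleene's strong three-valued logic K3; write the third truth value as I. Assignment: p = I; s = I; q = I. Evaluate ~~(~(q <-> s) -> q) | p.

I

q <-> s = I <-> I = I
~(q <-> s) = ~I = I
~(q <-> s) -> q = I -> I = I  [~I | I]
~(~(q <-> s) -> q) = ~I = I
~~(~(q <-> s) -> q) = ~I = I
~~(~(q <-> s) -> q) | p = I | I = I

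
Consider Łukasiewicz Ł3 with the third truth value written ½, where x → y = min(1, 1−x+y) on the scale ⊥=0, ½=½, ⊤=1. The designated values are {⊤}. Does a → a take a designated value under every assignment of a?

Yes

Every assignment of a over {⊤, ½, ⊥} gives a value in {⊤}.
In particular, with a=½: a → a = ⊤.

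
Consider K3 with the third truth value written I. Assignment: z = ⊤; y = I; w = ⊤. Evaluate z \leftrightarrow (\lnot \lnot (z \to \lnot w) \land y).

\lnot w = \lnot ⊤ = ⊥
z \to \lnot w = ⊤ \to ⊥ = ⊥
\lnot (z \to \lnot w) = \lnot ⊥ = ⊤
\lnot \lnot (z \to \lnot w) = \lnot ⊤ = ⊥
\lnot \lnot (z \to \lnot w) \land y = ⊥ \land I = ⊥
z \leftrightarrow (\lnot \lnot (z \to \lnot w) \land y) = ⊤ \leftrightarrow ⊥ = ⊥

⊥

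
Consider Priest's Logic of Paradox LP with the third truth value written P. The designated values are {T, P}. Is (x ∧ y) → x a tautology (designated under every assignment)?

Yes

Every assignment of x, y over {T, P, F} gives a value in {T, P}.
In particular, with x=P, y=P: (x ∧ y) → x = P.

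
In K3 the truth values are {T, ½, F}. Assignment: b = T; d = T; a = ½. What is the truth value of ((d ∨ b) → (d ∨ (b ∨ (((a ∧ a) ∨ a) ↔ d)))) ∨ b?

d ∨ b = T ∨ T = T
a ∧ a = ½ ∧ ½ = ½
(a ∧ a) ∨ a = ½ ∨ ½ = ½
((a ∧ a) ∨ a) ↔ d = ½ ↔ T = ½
b ∨ (((a ∧ a) ∨ a) ↔ d) = T ∨ ½ = T
d ∨ (b ∨ (((a ∧ a) ∨ a) ↔ d)) = T ∨ T = T
(d ∨ b) → (d ∨ (b ∨ (((a ∧ a) ∨ a) ↔ d))) = T → T = T
((d ∨ b) → (d ∨ (b ∨ (((a ∧ a) ∨ a) ↔ d)))) ∨ b = T ∨ T = T

T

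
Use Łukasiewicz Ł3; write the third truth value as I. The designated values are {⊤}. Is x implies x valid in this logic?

Yes

Every assignment of x over {⊤, I, ⊥} gives a value in {⊤}.
In particular, with x=I: x implies x = ⊤.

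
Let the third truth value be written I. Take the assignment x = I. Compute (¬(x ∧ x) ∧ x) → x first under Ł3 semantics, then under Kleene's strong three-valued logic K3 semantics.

⊤; I

In Ł3: x ∧ x = I ∧ I = I
¬(x ∧ x) = ¬I = I
¬(x ∧ x) ∧ x = I ∧ I = I
(¬(x ∧ x) ∧ x) → x = I → I = ⊤  [min(1, 1−½+½)]
In Kleene's strong three-valued logic K3: x ∧ x = I ∧ I = I
¬(x ∧ x) = ¬I = I
¬(x ∧ x) ∧ x = I ∧ I = I
(¬(x ∧ x) ∧ x) → x = I → I = I  [¬I ∨ I]
They differ because Ł3 and Kleene's strong three-valued logic K3 treat I differently under implication.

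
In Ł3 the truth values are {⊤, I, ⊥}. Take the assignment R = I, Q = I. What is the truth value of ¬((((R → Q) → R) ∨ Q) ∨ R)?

I

R → Q = I → I = ⊤  [min(1, 1−½+½)]
(R → Q) → R = ⊤ → I = I
((R → Q) → R) ∨ Q = I ∨ I = I
(((R → Q) → R) ∨ Q) ∨ R = I ∨ I = I
¬((((R → Q) → R) ∨ Q) ∨ R) = ¬I = I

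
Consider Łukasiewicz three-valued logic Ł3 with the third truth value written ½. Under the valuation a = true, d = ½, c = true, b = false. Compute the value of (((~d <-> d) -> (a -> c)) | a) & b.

false

~d = ~½ = ½
~d <-> d = ½ <-> ½ = true
a -> c = true -> true = true
(~d <-> d) -> (a -> c) = true -> true = true
((~d <-> d) -> (a -> c)) | a = true | true = true
(((~d <-> d) -> (a -> c)) | a) & b = true & false = false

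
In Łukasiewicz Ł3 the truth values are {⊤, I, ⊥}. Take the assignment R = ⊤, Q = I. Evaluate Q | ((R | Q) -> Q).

R | Q = ⊤ | I = ⊤
(R | Q) -> Q = ⊤ -> I = I  [min(1, 1−1+½)]
Q | ((R | Q) -> Q) = I | I = I

I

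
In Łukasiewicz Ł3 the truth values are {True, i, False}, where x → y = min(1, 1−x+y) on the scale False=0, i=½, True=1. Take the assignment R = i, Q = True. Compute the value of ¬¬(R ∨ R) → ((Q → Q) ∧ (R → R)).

R ∨ R = i ∨ i = i
¬(R ∨ R) = ¬i = i
¬¬(R ∨ R) = ¬i = i
Q → Q = True → True = True
R → R = i → i = True
(Q → Q) ∧ (R → R) = True ∧ True = True
¬¬(R ∨ R) → ((Q → Q) ∧ (R → R)) = i → True = True

True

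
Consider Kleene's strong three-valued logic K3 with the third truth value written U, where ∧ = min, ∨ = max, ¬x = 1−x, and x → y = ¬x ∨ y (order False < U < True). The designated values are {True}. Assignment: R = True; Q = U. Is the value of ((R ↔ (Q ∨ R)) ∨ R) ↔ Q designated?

Q ∨ R = U ∨ True = True
R ↔ (Q ∨ R) = True ↔ True = True
(R ↔ (Q ∨ R)) ∨ R = True ∨ True = True
((R ↔ (Q ∨ R)) ∨ R) ↔ Q = True ↔ U = U
U ∉ {True}.

No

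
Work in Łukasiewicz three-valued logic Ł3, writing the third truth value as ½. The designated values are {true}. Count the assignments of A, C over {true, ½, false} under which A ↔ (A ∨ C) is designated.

Of the 9 assignments, 6 give a value in {true}.

6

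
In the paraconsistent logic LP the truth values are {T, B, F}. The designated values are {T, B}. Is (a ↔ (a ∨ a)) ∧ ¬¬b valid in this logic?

Countermodel: a=T, b=F gives F, which is not designated.

No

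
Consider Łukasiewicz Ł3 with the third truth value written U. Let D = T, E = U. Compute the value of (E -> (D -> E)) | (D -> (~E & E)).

T

D -> E = T -> U = U  [min(1, 1−1+½)]
E -> (D -> E) = U -> U = T
~E = ~U = U
~E & E = U & U = U
D -> (~E & E) = T -> U = U
(E -> (D -> E)) | (D -> (~E & E)) = T | U = T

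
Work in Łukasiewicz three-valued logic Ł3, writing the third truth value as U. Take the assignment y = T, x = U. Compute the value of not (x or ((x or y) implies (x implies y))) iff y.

x or y = U or T = T
x implies y = U implies T = T  [min(1, 1−½+1)]
(x or y) implies (x implies y) = T implies T = T
x or ((x or y) implies (x implies y)) = U or T = T
not (x or ((x or y) implies (x implies y))) = not T = F
not (x or ((x or y) implies (x implies y))) iff y = F iff T = F

F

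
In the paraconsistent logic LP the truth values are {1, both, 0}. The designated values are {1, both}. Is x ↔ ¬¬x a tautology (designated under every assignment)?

Yes

Every assignment of x over {1, both, 0} gives a value in {1, both}.
In particular, with x=both: x ↔ ¬¬x = both.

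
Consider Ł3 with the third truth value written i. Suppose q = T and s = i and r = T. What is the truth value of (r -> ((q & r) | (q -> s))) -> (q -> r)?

q & r = T & T = T
q -> s = T -> i = i  [min(1, 1−1+½)]
(q & r) | (q -> s) = T | i = T
r -> ((q & r) | (q -> s)) = T -> T = T
q -> r = T -> T = T
(r -> ((q & r) | (q -> s))) -> (q -> r) = T -> T = T

T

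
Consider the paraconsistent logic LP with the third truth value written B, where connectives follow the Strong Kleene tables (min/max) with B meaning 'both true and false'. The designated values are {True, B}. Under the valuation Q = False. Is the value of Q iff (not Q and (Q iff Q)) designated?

not Q = not False = True
Q iff Q = False iff False = True
not Q and (Q iff Q) = True and True = True
Q iff (not Q and (Q iff Q)) = False iff True = False
False ∉ {True, B}.

No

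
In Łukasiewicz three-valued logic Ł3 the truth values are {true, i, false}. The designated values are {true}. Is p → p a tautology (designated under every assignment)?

Every assignment of p over {true, i, false} gives a value in {true}.
In particular, with p=i: p → p = true.

Yes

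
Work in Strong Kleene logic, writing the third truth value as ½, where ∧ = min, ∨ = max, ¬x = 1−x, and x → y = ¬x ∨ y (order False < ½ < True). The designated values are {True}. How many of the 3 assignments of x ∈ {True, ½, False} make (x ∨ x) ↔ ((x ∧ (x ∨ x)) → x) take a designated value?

x=True: True ✓
x=½: ½ ·
x=False: False ·

1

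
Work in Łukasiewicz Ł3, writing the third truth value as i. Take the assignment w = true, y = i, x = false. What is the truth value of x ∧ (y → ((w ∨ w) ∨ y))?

false

w ∨ w = true ∨ true = true
(w ∨ w) ∨ y = true ∨ i = true
y → ((w ∨ w) ∨ y) = i → true = true  [min(1, 1−½+1)]
x ∧ (y → ((w ∨ w) ∨ y)) = false ∧ true = false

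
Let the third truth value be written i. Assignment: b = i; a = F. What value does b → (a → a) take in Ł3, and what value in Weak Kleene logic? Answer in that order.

T; i

In Ł3: a → a = F → F = T
b → (a → a) = i → T = T
In Weak Kleene logic: a → a = F → F = T
b → (a → a) = i → T = i  [any arg is the third value ⇒ result is the third value]
They differ because Ł3 and Weak Kleene logic treat i differently under the binary connectives.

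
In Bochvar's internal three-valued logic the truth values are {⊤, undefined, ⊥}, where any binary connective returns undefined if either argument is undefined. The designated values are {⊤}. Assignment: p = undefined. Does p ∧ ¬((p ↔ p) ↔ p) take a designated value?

p ↔ p = undefined ↔ undefined = undefined
(p ↔ p) ↔ p = undefined ↔ undefined = undefined
¬((p ↔ p) ↔ p) = ¬undefined = undefined
p ∧ ¬((p ↔ p) ↔ p) = undefined ∧ undefined = undefined
undefined ∉ {⊤}.

No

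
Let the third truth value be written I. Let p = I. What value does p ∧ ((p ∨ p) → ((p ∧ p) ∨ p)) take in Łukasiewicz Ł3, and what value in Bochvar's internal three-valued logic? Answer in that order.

In Łukasiewicz Ł3: p ∨ p = I ∨ I = I
p ∧ p = I ∧ I = I
(p ∧ p) ∨ p = I ∨ I = I
(p ∨ p) → ((p ∧ p) ∨ p) = I → I = true  [min(1, 1−½+½)]
p ∧ ((p ∨ p) → ((p ∧ p) ∨ p)) = I ∧ true = I
In Bochvar's internal three-valued logic: p ∨ p = I ∨ I = I
p ∧ p = I ∧ I = I
(p ∧ p) ∨ p = I ∨ I = I
(p ∨ p) → ((p ∧ p) ∨ p) = I → I = I  [any arg is the third value ⇒ result is the third value]
p ∧ ((p ∨ p) → ((p ∧ p) ∨ p)) = I ∧ I = I

I; I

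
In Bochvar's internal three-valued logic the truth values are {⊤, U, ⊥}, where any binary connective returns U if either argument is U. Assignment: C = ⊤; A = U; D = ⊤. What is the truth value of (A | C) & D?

A | C = U | ⊤ = U
(A | C) & D = U & ⊤ = U

U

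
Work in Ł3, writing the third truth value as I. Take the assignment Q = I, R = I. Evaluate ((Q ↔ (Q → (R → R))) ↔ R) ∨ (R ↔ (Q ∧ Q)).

⊤

R → R = I → I = ⊤  [min(1, 1−½+½)]
Q → (R → R) = I → ⊤ = ⊤
Q ↔ (Q → (R → R)) = I ↔ ⊤ = I
(Q ↔ (Q → (R → R))) ↔ R = I ↔ I = ⊤
Q ∧ Q = I ∧ I = I
R ↔ (Q ∧ Q) = I ↔ I = ⊤
((Q ↔ (Q → (R → R))) ↔ R) ∨ (R ↔ (Q ∧ Q)) = ⊤ ∨ ⊤ = ⊤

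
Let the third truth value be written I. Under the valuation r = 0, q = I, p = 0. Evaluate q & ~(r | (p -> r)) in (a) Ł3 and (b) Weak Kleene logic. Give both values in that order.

In Ł3: p -> r = 0 -> 0 = 1
r | (p -> r) = 0 | 1 = 1
~(r | (p -> r)) = ~1 = 0
q & ~(r | (p -> r)) = I & 0 = 0
In Weak Kleene logic: p -> r = 0 -> 0 = 1
r | (p -> r) = 0 | 1 = 1
~(r | (p -> r)) = ~1 = 0
q & ~(r | (p -> r)) = I & 0 = I
They differ because Ł3 and Weak Kleene logic treat I differently under the binary connectives.

0; I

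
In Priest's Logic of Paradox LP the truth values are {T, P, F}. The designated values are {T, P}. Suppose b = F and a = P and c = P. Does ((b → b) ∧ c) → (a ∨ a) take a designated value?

Yes

b → b = F → F = T
(b → b) ∧ c = T ∧ P = P
a ∨ a = P ∨ P = P
((b → b) ∧ c) → (a ∨ a) = P → P = P  [¬P ∨ P]
P ∈ {T, P}.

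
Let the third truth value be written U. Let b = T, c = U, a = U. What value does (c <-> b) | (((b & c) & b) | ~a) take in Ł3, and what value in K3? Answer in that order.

In Ł3: c <-> b = U <-> T = U  [1 − |½−1|]
b & c = T & U = U
(b & c) & b = U & T = U
~a = ~U = U
((b & c) & b) | ~a = U | U = U
(c <-> b) | (((b & c) & b) | ~a) = U | U = U
In K3: c <-> b = U <-> T = U
b & c = T & U = U
(b & c) & b = U & T = U
~a = ~U = U
((b & c) & b) | ~a = U | U = U
(c <-> b) | (((b & c) & b) | ~a) = U | U = U

U; U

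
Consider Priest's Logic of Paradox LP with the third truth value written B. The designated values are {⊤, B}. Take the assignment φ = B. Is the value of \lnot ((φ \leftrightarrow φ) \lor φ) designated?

φ \leftrightarrow φ = B \leftrightarrow B = B
(φ \leftrightarrow φ) \lor φ = B \lor B = B
\lnot ((φ \leftrightarrow φ) \lor φ) = \lnot B = B
B ∈ {⊤, B}.

Yes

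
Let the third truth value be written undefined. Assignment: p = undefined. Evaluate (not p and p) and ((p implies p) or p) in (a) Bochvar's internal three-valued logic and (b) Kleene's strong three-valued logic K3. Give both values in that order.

In Bochvar's internal three-valued logic: not p = not undefined = undefined
not p and p = undefined and undefined = undefined
p implies p = undefined implies undefined = undefined  [any arg is the third value ⇒ result is the third value]
(p implies p) or p = undefined or undefined = undefined
(not p and p) and ((p implies p) or p) = undefined and undefined = undefined
In Kleene's strong three-valued logic K3: not p = not undefined = undefined
not p and p = undefined and undefined = undefined
p implies p = undefined implies undefined = undefined  [not undefined or undefined]
(p implies p) or p = undefined or undefined = undefined
(not p and p) and ((p implies p) or p) = undefined and undefined = undefined

undefined; undefined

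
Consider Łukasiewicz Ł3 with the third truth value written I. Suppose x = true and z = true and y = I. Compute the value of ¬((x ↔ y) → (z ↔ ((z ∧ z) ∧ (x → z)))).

false

x ↔ y = true ↔ I = I  [1 − |1−½|]
z ∧ z = true ∧ true = true
x → z = true → true = true
(z ∧ z) ∧ (x → z) = true ∧ true = true
z ↔ ((z ∧ z) ∧ (x → z)) = true ↔ true = true
(x ↔ y) → (z ↔ ((z ∧ z) ∧ (x → z))) = I → true = true
¬((x ↔ y) → (z ↔ ((z ∧ z) ∧ (x → z)))) = ¬true = false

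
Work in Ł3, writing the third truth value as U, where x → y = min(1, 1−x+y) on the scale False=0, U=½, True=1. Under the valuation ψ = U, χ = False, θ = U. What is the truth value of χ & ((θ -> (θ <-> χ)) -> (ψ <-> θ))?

θ <-> χ = U <-> False = U  [1 − |½−0|]
θ -> (θ <-> χ) = U -> U = True
ψ <-> θ = U <-> U = True
(θ -> (θ <-> χ)) -> (ψ <-> θ) = True -> True = True
χ & ((θ -> (θ <-> χ)) -> (ψ <-> θ)) = False & True = False

False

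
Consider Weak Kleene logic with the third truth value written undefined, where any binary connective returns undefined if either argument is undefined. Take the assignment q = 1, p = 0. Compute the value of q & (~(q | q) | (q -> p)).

0

q | q = 1 | 1 = 1
~(q | q) = ~1 = 0
q -> p = 1 -> 0 = 0
~(q | q) | (q -> p) = 0 | 0 = 0
q & (~(q | q) | (q -> p)) = 1 & 0 = 0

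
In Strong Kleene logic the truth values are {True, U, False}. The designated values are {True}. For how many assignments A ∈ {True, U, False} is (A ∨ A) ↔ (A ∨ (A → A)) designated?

A=True: True ✓
A=U: U ·
A=False: False ·

1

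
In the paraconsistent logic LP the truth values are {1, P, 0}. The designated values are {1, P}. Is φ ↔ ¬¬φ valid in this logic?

Yes

Every assignment of φ over {1, P, 0} gives a value in {1, P}.
In particular, with φ=P: φ ↔ ¬¬φ = P.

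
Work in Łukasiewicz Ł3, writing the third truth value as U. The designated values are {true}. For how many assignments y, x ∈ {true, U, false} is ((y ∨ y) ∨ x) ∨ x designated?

Of the 9 assignments, 5 give a value in {true}.

5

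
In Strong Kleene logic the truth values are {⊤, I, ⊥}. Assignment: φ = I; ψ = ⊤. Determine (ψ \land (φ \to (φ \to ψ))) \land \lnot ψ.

φ \to ψ = I \to ⊤ = ⊤  [\lnot I \lor ⊤]
φ \to (φ \to ψ) = I \to ⊤ = ⊤
ψ \land (φ \to (φ \to ψ)) = ⊤ \land ⊤ = ⊤
\lnot ψ = \lnot ⊤ = ⊥
(ψ \land (φ \to (φ \to ψ))) \land \lnot ψ = ⊤ \land ⊥ = ⊥

⊥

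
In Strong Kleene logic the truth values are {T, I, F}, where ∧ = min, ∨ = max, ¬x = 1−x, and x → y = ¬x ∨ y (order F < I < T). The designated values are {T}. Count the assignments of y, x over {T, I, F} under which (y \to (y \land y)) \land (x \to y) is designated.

Designated under: (y=T, x=T); (y=T, x=I); (y=T, x=F); (y=F, x=F).

4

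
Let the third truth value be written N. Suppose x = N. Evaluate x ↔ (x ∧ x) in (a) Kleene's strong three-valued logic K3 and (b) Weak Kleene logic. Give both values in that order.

In Kleene's strong three-valued logic K3: x ∧ x = N ∧ N = N
x ↔ (x ∧ x) = N ↔ N = N
In Weak Kleene logic: x ∧ x = N ∧ N = N
x ↔ (x ∧ x) = N ↔ N = N

N; N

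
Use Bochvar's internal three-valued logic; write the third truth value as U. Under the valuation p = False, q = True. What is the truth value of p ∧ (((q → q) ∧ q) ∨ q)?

False

q → q = True → True = True
(q → q) ∧ q = True ∧ True = True
((q → q) ∧ q) ∨ q = True ∨ True = True
p ∧ (((q → q) ∧ q) ∨ q) = False ∧ True = False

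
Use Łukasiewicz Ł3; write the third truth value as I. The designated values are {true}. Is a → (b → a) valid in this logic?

Every assignment of a, b over {true, I, false} gives a value in {true}.
In particular, with a=I, b=I: a → (b → a) = true.

Yes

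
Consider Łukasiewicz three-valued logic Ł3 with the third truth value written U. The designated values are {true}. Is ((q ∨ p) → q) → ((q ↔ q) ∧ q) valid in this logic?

Countermodel: q=U, p=U gives U, which is not designated.

No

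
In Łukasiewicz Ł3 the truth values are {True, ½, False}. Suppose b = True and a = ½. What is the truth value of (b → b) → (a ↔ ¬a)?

b → b = True → True = True
¬a = ¬½ = ½
a ↔ ¬a = ½ ↔ ½ = True
(b → b) → (a ↔ ¬a) = True → True = True

True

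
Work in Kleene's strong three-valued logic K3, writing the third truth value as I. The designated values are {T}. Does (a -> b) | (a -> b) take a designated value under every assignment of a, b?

Countermodel: a=T, b=I gives I, which is not designated.

No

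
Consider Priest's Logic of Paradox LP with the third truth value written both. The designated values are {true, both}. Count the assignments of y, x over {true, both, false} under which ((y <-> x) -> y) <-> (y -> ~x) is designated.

7

Of the 9 assignments, 7 give a value in {true, both}.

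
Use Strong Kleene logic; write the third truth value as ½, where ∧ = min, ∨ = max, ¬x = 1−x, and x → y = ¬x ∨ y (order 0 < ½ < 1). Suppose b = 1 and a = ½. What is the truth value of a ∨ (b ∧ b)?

b ∧ b = 1 ∧ 1 = 1
a ∨ (b ∧ b) = ½ ∨ 1 = 1

1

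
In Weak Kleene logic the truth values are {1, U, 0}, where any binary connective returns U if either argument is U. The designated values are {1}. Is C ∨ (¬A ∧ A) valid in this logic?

No

Countermodel: C=1, A=U gives U, which is not designated.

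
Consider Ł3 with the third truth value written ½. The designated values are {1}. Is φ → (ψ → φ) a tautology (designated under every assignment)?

Yes

Every assignment of φ, ψ over {1, ½, 0} gives a value in {1}.
In particular, with φ=½, ψ=½: φ → (ψ → φ) = 1.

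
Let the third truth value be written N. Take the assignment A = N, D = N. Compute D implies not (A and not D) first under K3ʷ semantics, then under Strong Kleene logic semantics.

N; N

In K3ʷ: not D = not N = N
A and not D = N and N = N
not (A and not D) = not N = N
D implies not (A and not D) = N implies N = N
In Strong Kleene logic: not D = not N = N
A and not D = N and N = N
not (A and not D) = not N = N
D implies not (A and not D) = N implies N = N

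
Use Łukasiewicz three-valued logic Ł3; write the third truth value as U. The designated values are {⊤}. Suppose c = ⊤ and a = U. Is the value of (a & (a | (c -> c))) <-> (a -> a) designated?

No

c -> c = ⊤ -> ⊤ = ⊤
a | (c -> c) = U | ⊤ = ⊤
a & (a | (c -> c)) = U & ⊤ = U
a -> a = U -> U = ⊤  [min(1, 1−½+½)]
(a & (a | (c -> c))) <-> (a -> a) = U <-> ⊤ = U
U ∉ {⊤}.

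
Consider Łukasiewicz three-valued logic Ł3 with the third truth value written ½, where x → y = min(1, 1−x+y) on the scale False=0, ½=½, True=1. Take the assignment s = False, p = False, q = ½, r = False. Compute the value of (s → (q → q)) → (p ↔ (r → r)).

False

q → q = ½ → ½ = True  [min(1, 1−½+½)]
s → (q → q) = False → True = True
r → r = False → False = True
p ↔ (r → r) = False ↔ True = False
(s → (q → q)) → (p ↔ (r → r)) = True → False = False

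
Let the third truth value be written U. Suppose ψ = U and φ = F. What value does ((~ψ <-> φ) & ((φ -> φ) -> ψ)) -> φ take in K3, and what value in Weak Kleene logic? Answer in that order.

In K3: ~ψ = ~U = U
~ψ <-> φ = U <-> F = U
φ -> φ = F -> F = T
(φ -> φ) -> ψ = T -> U = U
(~ψ <-> φ) & ((φ -> φ) -> ψ) = U & U = U
((~ψ <-> φ) & ((φ -> φ) -> ψ)) -> φ = U -> F = U
In Weak Kleene logic: ~ψ = ~U = U
~ψ <-> φ = U <-> F = U
φ -> φ = F -> F = T
(φ -> φ) -> ψ = T -> U = U  [any arg is the third value ⇒ result is the third value]
(~ψ <-> φ) & ((φ -> φ) -> ψ) = U & U = U
((~ψ <-> φ) & ((φ -> φ) -> ψ)) -> φ = U -> F = U

U; U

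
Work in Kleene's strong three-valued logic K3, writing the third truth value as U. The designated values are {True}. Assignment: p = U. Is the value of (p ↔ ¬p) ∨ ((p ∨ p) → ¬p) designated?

No

¬p = ¬U = U
p ↔ ¬p = U ↔ U = U
p ∨ p = U ∨ U = U
¬p = ¬U = U
(p ∨ p) → ¬p = U → U = U  [¬U ∨ U]
(p ↔ ¬p) ∨ ((p ∨ p) → ¬p) = U ∨ U = U
U ∉ {True}.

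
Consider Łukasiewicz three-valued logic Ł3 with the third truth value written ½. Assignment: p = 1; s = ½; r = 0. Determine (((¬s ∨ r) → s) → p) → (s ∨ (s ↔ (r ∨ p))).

¬s = ¬½ = ½
¬s ∨ r = ½ ∨ 0 = ½
(¬s ∨ r) → s = ½ → ½ = 1  [min(1, 1−½+½)]
((¬s ∨ r) → s) → p = 1 → 1 = 1
r ∨ p = 0 ∨ 1 = 1
s ↔ (r ∨ p) = ½ ↔ 1 = ½
s ∨ (s ↔ (r ∨ p)) = ½ ∨ ½ = ½
(((¬s ∨ r) → s) → p) → (s ∨ (s ↔ (r ∨ p))) = 1 → ½ = ½

½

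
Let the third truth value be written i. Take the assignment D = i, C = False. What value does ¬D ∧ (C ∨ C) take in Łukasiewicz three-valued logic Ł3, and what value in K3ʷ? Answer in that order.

False; i

In Łukasiewicz three-valued logic Ł3: ¬D = ¬i = i
C ∨ C = False ∨ False = False
¬D ∧ (C ∨ C) = i ∧ False = False
In K3ʷ: ¬D = ¬i = i
C ∨ C = False ∨ False = False
¬D ∧ (C ∨ C) = i ∧ False = i
They differ because Łukasiewicz three-valued logic Ł3 and K3ʷ treat i differently under the binary connectives.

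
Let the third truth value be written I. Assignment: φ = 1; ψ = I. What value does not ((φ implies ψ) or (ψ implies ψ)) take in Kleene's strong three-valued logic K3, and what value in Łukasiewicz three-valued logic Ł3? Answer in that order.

In Kleene's strong three-valued logic K3: φ implies ψ = 1 implies I = I
ψ implies ψ = I implies I = I
(φ implies ψ) or (ψ implies ψ) = I or I = I
not ((φ implies ψ) or (ψ implies ψ)) = not I = I
In Łukasiewicz three-valued logic Ł3: φ implies ψ = 1 implies I = I  [min(1, 1−1+½)]
ψ implies ψ = I implies I = 1
(φ implies ψ) or (ψ implies ψ) = I or 1 = 1
not ((φ implies ψ) or (ψ implies ψ)) = not 1 = 0
They differ because Kleene's strong three-valued logic K3 and Łukasiewicz three-valued logic Ł3 treat I differently under implication.

I; 0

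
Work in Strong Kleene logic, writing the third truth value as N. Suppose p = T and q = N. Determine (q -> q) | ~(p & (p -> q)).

q -> q = N -> N = N  [~N | N]
p -> q = T -> N = N
p & (p -> q) = T & N = N
~(p & (p -> q)) = ~N = N
(q -> q) | ~(p & (p -> q)) = N | N = N

N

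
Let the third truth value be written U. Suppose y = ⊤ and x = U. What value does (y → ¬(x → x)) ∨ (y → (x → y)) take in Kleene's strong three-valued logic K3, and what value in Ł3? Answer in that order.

⊤; ⊤

In Kleene's strong three-valued logic K3: x → x = U → U = U  [¬U ∨ U]
¬(x → x) = ¬U = U
y → ¬(x → x) = ⊤ → U = U
x → y = U → ⊤ = ⊤
y → (x → y) = ⊤ → ⊤ = ⊤
(y → ¬(x → x)) ∨ (y → (x → y)) = U ∨ ⊤ = ⊤
In Ł3: x → x = U → U = ⊤  [min(1, 1−½+½)]
¬(x → x) = ¬⊤ = ⊥
y → ¬(x → x) = ⊤ → ⊥ = ⊥
x → y = U → ⊤ = ⊤
y → (x → y) = ⊤ → ⊤ = ⊤
(y → ¬(x → x)) ∨ (y → (x → y)) = ⊥ ∨ ⊤ = ⊤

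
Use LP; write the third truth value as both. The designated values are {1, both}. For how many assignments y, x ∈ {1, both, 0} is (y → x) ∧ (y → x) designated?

Of the 9 assignments, 8 give a value in {1, both}.

8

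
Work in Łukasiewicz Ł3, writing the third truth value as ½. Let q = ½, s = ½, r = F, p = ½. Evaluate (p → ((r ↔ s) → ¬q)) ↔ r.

F

r ↔ s = F ↔ ½ = ½  [1 − |0−½|]
¬q = ¬½ = ½
(r ↔ s) → ¬q = ½ → ½ = T
p → ((r ↔ s) → ¬q) = ½ → T = T
(p → ((r ↔ s) → ¬q)) ↔ r = T ↔ F = F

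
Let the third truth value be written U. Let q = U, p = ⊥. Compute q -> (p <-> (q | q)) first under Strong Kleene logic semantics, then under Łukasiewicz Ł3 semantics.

In Strong Kleene logic: q | q = U | U = U
p <-> (q | q) = ⊥ <-> U = U
q -> (p <-> (q | q)) = U -> U = U
In Łukasiewicz Ł3: q | q = U | U = U
p <-> (q | q) = ⊥ <-> U = U
q -> (p <-> (q | q)) = U -> U = ⊤
They differ because Strong Kleene logic and Łukasiewicz Ł3 treat U differently under implication.

U; ⊤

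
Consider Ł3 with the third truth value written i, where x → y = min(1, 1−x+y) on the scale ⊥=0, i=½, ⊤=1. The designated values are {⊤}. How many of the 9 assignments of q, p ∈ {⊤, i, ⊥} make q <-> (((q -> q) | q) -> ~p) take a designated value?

3

Designated under: (q=⊤, p=⊥); (q=i, p=i); (q=⊥, p=⊤).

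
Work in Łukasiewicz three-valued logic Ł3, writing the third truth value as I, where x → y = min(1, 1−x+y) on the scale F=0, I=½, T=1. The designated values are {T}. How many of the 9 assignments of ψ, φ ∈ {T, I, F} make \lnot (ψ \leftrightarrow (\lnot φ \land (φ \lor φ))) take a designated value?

Designated under: (ψ=T, φ=T); (ψ=T, φ=F).

2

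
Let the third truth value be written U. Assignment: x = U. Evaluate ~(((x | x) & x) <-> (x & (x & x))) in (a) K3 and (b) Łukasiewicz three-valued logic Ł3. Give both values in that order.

U; F

In K3: x | x = U | U = U
(x | x) & x = U & U = U
x & x = U & U = U
x & (x & x) = U & U = U
((x | x) & x) <-> (x & (x & x)) = U <-> U = U
~(((x | x) & x) <-> (x & (x & x))) = ~U = U
In Łukasiewicz three-valued logic Ł3: x | x = U | U = U
(x | x) & x = U & U = U
x & x = U & U = U
x & (x & x) = U & U = U
((x | x) & x) <-> (x & (x & x)) = U <-> U = T
~(((x | x) & x) <-> (x & (x & x))) = ~T = F
They differ because K3 and Łukasiewicz three-valued logic Ł3 treat U differently under implication.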